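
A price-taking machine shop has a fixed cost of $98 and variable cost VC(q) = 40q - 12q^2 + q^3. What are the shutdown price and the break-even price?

Shutdown price = $4; break-even price = $19

AVC = 40 - 12q + q^2; minimized at q = 6, giving min AVC = $4. That is the shutdown price.
ATC = 98/q + 40 - 12q + q^2. Setting dATC/dq = −98/q^2 − 12 + 2q = 0 gives q = 7 (since 2·7^3 − 12·7^2 = 98).
min ATC = 98/7 + 40 − 12·7 + 7^2 = $19. That is the break-even price.
Between these two prices the firm operates at a loss; above $19 it earns a profit.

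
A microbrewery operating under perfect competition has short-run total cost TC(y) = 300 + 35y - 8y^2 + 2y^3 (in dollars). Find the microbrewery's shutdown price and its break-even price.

Shutdown price = min AVC. AVC = 35 - 8y + 2y^2, with vertex at y = 2 and minimum $27.
ATC = 300/y + 35 - 8y + 2y^2. Setting dATC/dy = −300/y^2 − 8 + 4y = 0 gives y = 5 (since 4·5^3 − 8·5^2 = 300).
min ATC = 300/5 + 35 − 8·5 + 2·5^2 = $105. That is the break-even price.
Between these two prices the firm operates at a loss; above $105 it earns a profit.

Shutdown price = $27; break-even price = $105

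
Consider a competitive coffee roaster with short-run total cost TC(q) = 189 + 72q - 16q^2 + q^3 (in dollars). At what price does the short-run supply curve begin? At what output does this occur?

Short-run supply begins at min AVC. From VC = 72q - 16q^2 + q^3, AVC = 72 - 16q + q^2.
dAVC/dq = -16 + 2q = 0 gives q = 8. min AVC = 72 - 16·8 + 8^2 = 8.
The firm shuts down for any P below $8.

$8 per unit, at q = 8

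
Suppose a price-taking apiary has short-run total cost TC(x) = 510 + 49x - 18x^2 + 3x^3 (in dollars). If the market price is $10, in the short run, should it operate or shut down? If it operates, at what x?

Shut down

Strip out fixed cost: VC = 49x - 18x^2 + 3x^3. Then AVC = 49 - 18x + 3x^2 and MC = 49 - 36x + 9x^2.
The AVC parabola has its vertex at x = 18/6 = 3, where AVC = 49 - 18·3 + 3·3^2 = $22.
Since P = $10 < min AVC = $22, price fails to cover variable cost at any output.
The firm minimizes its loss by shutting down and losing only its fixed cost of $510.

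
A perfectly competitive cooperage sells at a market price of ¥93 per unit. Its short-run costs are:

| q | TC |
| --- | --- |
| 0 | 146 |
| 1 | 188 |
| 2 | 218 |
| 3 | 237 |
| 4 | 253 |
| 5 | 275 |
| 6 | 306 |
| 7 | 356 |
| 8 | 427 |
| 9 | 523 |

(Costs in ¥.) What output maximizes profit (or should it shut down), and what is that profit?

q = 8; profit = ¥317

Compute π = P·q − TC at each output: q=0: -146; q=1: -95; q=2: -32; q=3: 42; q=4: 119; q=5: 190; q=6: 252; q=7: 295; q=8: 317; q=9: 314.
Profit is maximized at q = 8. AVC there is 281/8 = ¥35.12 ≤ P, so producing beats shutting down (which would give -¥146).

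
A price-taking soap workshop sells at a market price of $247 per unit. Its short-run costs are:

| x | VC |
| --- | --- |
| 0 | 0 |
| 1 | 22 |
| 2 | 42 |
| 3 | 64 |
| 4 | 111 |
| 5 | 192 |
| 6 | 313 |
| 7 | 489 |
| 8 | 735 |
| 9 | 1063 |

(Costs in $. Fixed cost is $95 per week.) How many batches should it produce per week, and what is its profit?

Tabulate TR − TC: x=0: -95; x=1: 130; x=2: 357; x=3: 582; x=4: 782; x=5: 948; x=6: 1074; x=7: 1145; x=8: 1146; x=9: 1065.
Profit is maximized at x = 8. AVC there is 735/8 = $91.88 ≤ P, so producing beats shutting down (which would give -$95).

x = 8; profit = $1146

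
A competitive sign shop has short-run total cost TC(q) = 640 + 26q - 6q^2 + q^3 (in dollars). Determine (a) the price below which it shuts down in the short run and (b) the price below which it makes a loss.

AVC = 26 - 6q + q^2; minimized at q = 3, giving min AVC = $17. That is the shutdown price.
ATC = 640/q + 26 - 6q + q^2. Setting dATC/dq = −640/q^2 − 6 + 2q = 0 gives q = 8 (since 2·8^3 − 6·8^2 = 640).
min ATC = 640/8 + 26 − 6·8 + 8^2 = $122. That is the break-even price.
Between these two prices the firm operates at a loss; above $122 it earns a profit.

Shutdown price = $17; break-even price = $122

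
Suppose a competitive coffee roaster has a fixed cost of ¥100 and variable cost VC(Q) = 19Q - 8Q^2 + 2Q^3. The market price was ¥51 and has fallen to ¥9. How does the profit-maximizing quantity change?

AVC = 19 - 8Q + 2Q^2, minimized at Q = 2 where min AVC = ¥11. MC = 19 - 16Q + 6Q^2.
With P = ¥51 above the shutdown price, P = MC gives Q = 4.
At P = ¥9 < min AVC = ¥11, price no longer covers variable cost at any output, so the firm shuts down: Q = 0.

Output falls from 4 to 0 (the firm shuts down)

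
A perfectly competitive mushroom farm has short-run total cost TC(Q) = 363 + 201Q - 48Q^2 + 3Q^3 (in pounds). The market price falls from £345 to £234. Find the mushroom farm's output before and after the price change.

AVC = 201 - 48Q + 3Q^2, minimized at Q = 8 where min AVC = £9. MC = 201 - 96Q + 9Q^2.
At P = £345 ≥ min AVC, set P = MC on the rising branch: Q = 12.
At P = £234 ≥ min AVC, set P = MC: Q = 11. The firm stays open but cuts output.

Output falls from 12 to 11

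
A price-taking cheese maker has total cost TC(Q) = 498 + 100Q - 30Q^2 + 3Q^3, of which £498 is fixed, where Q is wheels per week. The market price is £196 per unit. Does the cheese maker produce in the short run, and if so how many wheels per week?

Produce at Q = 8

From TC, MC = TC'(Q) = 100 - 60Q + 9Q^2 and AVC = VC/Q = 100 - 30Q + 3Q^2.
The AVC parabola has its vertex at Q = 30/6 = 5, where AVC = 100 - 30·5 + 3·5^2 = £25.
Because £196 ≥ £25, revenue can cover variable cost; the firm operates.
Set P = MC: 196 = 100 - 60Q + 9Q^2 → -96 - 60Q + 9Q^2 = 0. The roots are Q = -4/3 and Q = 8; the profit-maximizing output is on the rising part of MC, so Q* = 8.
Check: AVC at Q = 8 is £52 ≤ P, so revenue covers variable cost.
Profit = P·Q − TC = 196·8 − 914 = £654.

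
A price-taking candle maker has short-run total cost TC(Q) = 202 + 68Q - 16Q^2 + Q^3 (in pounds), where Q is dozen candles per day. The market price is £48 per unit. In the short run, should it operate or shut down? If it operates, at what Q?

Produce at Q = 10

From TC, MC = TC'(Q) = 68 - 32Q + 3Q^2 and AVC = VC/Q = 68 - 16Q + Q^2.
AVC is minimized where dAVC/dQ = -16 + 2Q = 0, at Q = 8; min AVC = 68 - 16·8 + 8^2 = £4.
Because £48 ≥ £4, revenue can cover variable cost; the firm operates.
Solving P = MC: 20 - 32Q + 3Q^2 = 0 ⇒ Q = 2/3 or 10. On the upward-sloping branch, Q* = 10.
Check: AVC at Q = 10 is £8 ≤ P, so revenue covers variable cost.
Profit = P·Q − TC = 48·10 − 282 = £198.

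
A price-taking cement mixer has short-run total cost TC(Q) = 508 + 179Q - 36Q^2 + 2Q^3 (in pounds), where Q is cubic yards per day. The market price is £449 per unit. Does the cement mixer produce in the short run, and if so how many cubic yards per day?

Variable cost is VC = 179Q - 36Q^2 + 2Q^3, so AVC = VC/Q = 179 - 36Q + 2Q^2 and MC = dTC/dQ = 179 - 72Q + 6Q^2.
The AVC parabola has its vertex at Q = 36/4 = 9, where AVC = 179 - 36·9 + 2·9^2 = £17.
Because £449 ≥ £17, revenue can cover variable cost; the firm operates.
Solving P = MC: -270 - 72Q + 6Q^2 = 0 ⇒ Q = -3 or 15. On the upward-sloping branch, Q* = 15.
Check: AVC at Q = 15 is £89 ≤ P, so revenue covers variable cost.
Profit = P·Q − TC = 449·15 − 1843 = £4892.

Produce at Q = 15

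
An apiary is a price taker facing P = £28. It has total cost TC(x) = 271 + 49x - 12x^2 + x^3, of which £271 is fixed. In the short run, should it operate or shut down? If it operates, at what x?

Produce at x = 7

Strip out fixed cost: VC = 49x - 12x^2 + x^3. Then AVC = 49 - 12x + x^2 and MC = 49 - 24x + 3x^2.
The AVC parabola has its vertex at x = 12/2 = 6, where AVC = 49 - 12·6 + 6^2 = £13.
Because £28 ≥ £13, revenue can cover variable cost; the firm operates.
Solving P = MC: 21 - 24x + 3x^2 = 0 ⇒ x = 1 or 7. On the upward-sloping branch, x* = 7.
Check: AVC at x = 7 is £14 ≤ P, so revenue covers variable cost.
Profit = P·x − TC = 28·7 − 369 = -£173, a loss, but smaller than the £271 fixed cost the firm would lose by shutting down.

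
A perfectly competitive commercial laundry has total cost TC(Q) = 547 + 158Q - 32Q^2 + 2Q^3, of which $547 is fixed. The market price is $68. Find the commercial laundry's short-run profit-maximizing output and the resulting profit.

Profit = -$223 at Q = 9

AVC = 158 - 32Q + 2Q^2; min AVC = $30 at Q = 8. Since P = $68 ≥ min AVC, the firm produces.
MC = 158 - 64Q + 6Q^2. Setting P = MC and taking the root on the rising branch gives Q* = 9.
TR = 68·9 = 612. TC = 547 + 288 = 835. Profit = 612 − 835 = -$223.
That loss of $223 beats the $547 the firm would lose by shutting down; producing recovers $324 of fixed cost.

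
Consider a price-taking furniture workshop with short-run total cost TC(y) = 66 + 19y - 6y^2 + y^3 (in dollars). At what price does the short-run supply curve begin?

The shutdown price is the minimum of AVC. VC = 19y - 6y^2 + y^3, so AVC = 19 - 6y + y^2.
dAVC/dy = -6 + 2y = 0 gives y = 3. min AVC = 19 - 6·3 + 3^2 = 10.
The firm shuts down for any P below $10.

$10 per unit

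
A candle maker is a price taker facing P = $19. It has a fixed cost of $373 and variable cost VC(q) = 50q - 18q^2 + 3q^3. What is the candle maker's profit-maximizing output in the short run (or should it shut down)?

From TC, MC = TC'(q) = 50 - 36q + 9q^2 and AVC = VC/q = 50 - 18q + 3q^2.
AVC is minimized where dAVC/dq = -18 + 6q = 0, at q = 3; min AVC = 50 - 18·3 + 3·3^2 = $23.
With P < min AVC ($19 < $23), every unit sold adds to the loss.
Shutting down limits the loss to fixed cost, $373.

Shut down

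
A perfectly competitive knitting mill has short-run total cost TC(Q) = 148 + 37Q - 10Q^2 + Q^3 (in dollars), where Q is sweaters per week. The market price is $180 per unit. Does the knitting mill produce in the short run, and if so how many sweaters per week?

Produce at Q = 11

Strip out fixed cost: VC = 37Q - 10Q^2 + Q^3. Then AVC = 37 - 10Q + Q^2 and MC = 37 - 20Q + 3Q^2.
AVC is minimized where dAVC/dQ = -10 + 2Q = 0, at Q = 5; min AVC = 37 - 10·5 + 5^2 = $12.
P = $180 exceeds min AVC = $12, so the firm stays open.
Set P = MC: 180 = 37 - 20Q + 3Q^2 → -143 - 20Q + 3Q^2 = 0. The roots are Q = -13/3 and Q = 11; the profit-maximizing output is on the rising part of MC, so Q* = 11.
Check: AVC at Q = 11 is $48 ≤ P, so revenue covers variable cost.
Profit = P·Q − TC = 180·11 − 676 = $1304.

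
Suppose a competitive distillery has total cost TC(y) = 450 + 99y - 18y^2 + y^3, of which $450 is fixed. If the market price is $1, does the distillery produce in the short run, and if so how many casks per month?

Shut down

From TC, MC = TC'(y) = 99 - 36y + 3y^2 and AVC = VC/y = 99 - 18y + y^2.
AVC hits its minimum where MC = AVC, at y = 9, giving min AVC = 99 - 18·9 + 9^2 = $18.
With P < min AVC ($1 < $18), every unit sold adds to the loss.
Shutting down limits the loss to fixed cost, $450.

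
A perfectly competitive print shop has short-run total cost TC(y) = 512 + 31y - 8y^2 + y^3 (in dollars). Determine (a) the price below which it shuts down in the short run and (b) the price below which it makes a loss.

Shutdown price = $15; break-even price = $95

Shutdown price = min AVC. AVC = 31 - 8y + y^2, with vertex at y = 4 and minimum $15.
ATC = 512/y + 31 - 8y + y^2. Setting dATC/dy = −512/y^2 − 8 + 2y = 0 gives y = 8 (since 2·8^3 − 8·8^2 = 512).
min ATC = 512/8 + 31 − 8·8 + 8^2 = $95. That is the break-even price.
For $15 ≤ P < $95 the firm produces at a loss; below $15 it shuts down.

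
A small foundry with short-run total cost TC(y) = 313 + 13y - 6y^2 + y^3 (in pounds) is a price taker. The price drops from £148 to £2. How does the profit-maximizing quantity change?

Output falls from 9 to 0 (the firm shuts down)

MC = 13 - 12y + 3y^2; the shutdown threshold is min AVC = £4 (at y = 3).
At P = £148 ≥ min AVC, set P = MC on the rising branch: y = 9.
At P = £2 < min AVC = £4, price no longer covers variable cost at any output, so the firm shuts down: y = 0.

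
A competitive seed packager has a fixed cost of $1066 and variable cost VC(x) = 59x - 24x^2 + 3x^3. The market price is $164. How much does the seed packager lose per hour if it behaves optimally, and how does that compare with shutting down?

Profit = -$184 at x = 7

AVC = 59 - 24x + 3x^2; min AVC = $11 at x = 4. Since P = $164 ≥ min AVC, the firm produces.
With MC = 59 - 48x + 9x^2, P = MC on the upward-sloping part at x* = 7.
TR = 164·7 = 1148. TC = 1066 + 266 = 1332. Profit = 1148 − 1332 = -$184.
Shutting down would mean losing the fixed cost of $1066, so operating at a loss of $184 is better by $882.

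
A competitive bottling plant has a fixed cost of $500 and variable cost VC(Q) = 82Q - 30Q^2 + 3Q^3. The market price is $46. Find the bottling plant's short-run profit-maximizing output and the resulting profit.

Profit = -$284 at Q = 6

AVC = 82 - 30Q + 3Q^2; min AVC = $7 at Q = 5. Since P = $46 ≥ min AVC, the firm produces.
With MC = 82 - 60Q + 9Q^2, P = MC on the upward-sloping part at Q* = 6.
TR = 46·6 = 276. TC = 500 + 60 = 560. Profit = 276 − 560 = -$284.
Shutting down would mean losing the fixed cost of $500, so operating at a loss of $284 is better by $216.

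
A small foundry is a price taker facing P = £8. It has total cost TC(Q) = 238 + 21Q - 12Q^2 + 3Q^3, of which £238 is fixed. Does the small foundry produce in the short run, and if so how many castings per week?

Shut down

Variable cost is VC = 21Q - 12Q^2 + 3Q^3, so AVC = VC/Q = 21 - 12Q + 3Q^2 and MC = dTC/dQ = 21 - 24Q + 9Q^2.
AVC hits its minimum where MC = AVC, at Q = 2, giving min AVC = 21 - 12·2 + 3·2^2 = £9.
Since P = £8 < min AVC = £9, price fails to cover variable cost at any output.
The firm minimizes its loss by shutting down and losing only its fixed cost of £238.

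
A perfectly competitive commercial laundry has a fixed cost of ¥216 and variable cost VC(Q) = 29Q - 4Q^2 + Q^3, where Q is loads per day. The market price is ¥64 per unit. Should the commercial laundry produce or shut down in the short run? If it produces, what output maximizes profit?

Strip out fixed cost: VC = 29Q - 4Q^2 + Q^3. Then AVC = 29 - 4Q + Q^2 and MC = 29 - 8Q + 3Q^2.
AVC is minimized where dAVC/dQ = -4 + 2Q = 0, at Q = 2; min AVC = 29 - 4·2 + 2^2 = ¥25.
Because ¥64 ≥ ¥25, revenue can cover variable cost; the firm operates.
P = MC gives -35 - 8Q + 3Q^2 = 0, with roots -7/3 and 5. Take the larger (rising MC): Q* = 5.
Check: AVC at Q = 5 is ¥34 ≤ P, so revenue covers variable cost.
Profit = P·Q − TC = 64·5 − 386 = -¥66, a loss, but smaller than the ¥216 fixed cost the firm would lose by shutting down.

Produce at Q = 5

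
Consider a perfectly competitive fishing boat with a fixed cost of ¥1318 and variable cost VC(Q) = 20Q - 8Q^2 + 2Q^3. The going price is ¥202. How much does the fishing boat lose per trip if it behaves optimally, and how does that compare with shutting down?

AVC = 20 - 8Q + 2Q^2 has its minimum ¥12 at Q = 2; price ¥202 clears that bar, so the firm operates.
MC = 20 - 16Q + 6Q^2. Setting P = MC and taking the root on the rising branch gives Q* = 7.
TR = 202·7 = 1414. TC = 1318 + 434 = 1752. Profit = 1414 − 1752 = -¥338.
Shutting down would mean losing the fixed cost of ¥1318, so operating at a loss of ¥338 is better by ¥980.

Profit = -¥338 at Q = 7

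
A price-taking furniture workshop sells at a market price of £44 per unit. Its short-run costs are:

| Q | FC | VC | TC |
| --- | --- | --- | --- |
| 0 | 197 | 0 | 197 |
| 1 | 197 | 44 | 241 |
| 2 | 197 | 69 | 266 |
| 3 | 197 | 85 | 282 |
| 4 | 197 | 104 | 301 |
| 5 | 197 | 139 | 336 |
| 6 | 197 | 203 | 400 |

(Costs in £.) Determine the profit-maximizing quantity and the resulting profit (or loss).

Q = 5; profit = -£116

Compute π = P·Q − TC at each output: Q=0: -197; Q=1: -197; Q=2: -178; Q=3: -150; Q=4: -125; Q=5: -116; Q=6: -136.
Profit is maximized at Q = 5. AVC there is 139/5 = £27.80 ≤ P, so producing beats shutting down (which would give -£197).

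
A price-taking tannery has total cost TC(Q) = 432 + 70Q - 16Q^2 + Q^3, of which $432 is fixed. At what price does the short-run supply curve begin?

The firm shuts down when price falls below the minimum of average variable cost. AVC = VC/Q = 70 - 16Q + Q^2.
At the minimum of AVC, MC = AVC. MC = 70 - 32Q + 3Q^2; setting MC = AVC gives 2Q^2 - 16Q = 0, so Q = 8. min AVC = 6.
For P < $6 the firm produces nothing.

$6 per unit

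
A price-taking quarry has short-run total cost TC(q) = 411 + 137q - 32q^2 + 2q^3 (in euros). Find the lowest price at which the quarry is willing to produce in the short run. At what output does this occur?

€9 per unit, at q = 8

The shutdown price is the minimum of AVC. VC = 137q - 32q^2 + 2q^3, so AVC = 137 - 32q + 2q^2.
dAVC/dq = -32 + 4q = 0 gives q = 8. min AVC = 137 - 32·8 + 2·8^2 = 9.
So the shutdown price is €9.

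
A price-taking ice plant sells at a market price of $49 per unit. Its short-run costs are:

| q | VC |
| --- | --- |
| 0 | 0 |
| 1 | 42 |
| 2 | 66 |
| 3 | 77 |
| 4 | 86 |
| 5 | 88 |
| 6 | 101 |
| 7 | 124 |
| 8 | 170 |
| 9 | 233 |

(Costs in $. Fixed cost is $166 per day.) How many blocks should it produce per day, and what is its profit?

q = 8; profit = $56

Profit at each row (π = 49q − TC): q=0: -166; q=1: -159; q=2: -134; q=3: -96; q=4: -56; q=5: -9; q=6: 27; q=7: 53; q=8: 56; q=9: 42.
Profit is maximized at q = 8. AVC there is 170/8 = $21.25 ≤ P, so producing beats shutting down (which would give -$166).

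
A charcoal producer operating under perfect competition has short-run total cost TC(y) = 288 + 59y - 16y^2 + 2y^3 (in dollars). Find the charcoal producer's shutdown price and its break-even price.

Shutdown price = $27; break-even price = $83

Shutdown price = min AVC. AVC = 59 - 16y + 2y^2, with vertex at y = 4 and minimum $27.
ATC = 288/y + 59 - 16y + 2y^2. Setting dATC/dy = −288/y^2 − 16 + 4y = 0 gives y = 6 (since 4·6^3 − 16·6^2 = 288).
min ATC = 288/6 + 59 − 16·6 + 2·6^2 = $83. That is the break-even price.
For $27 ≤ P < $83 the firm produces at a loss; below $27 it shuts down.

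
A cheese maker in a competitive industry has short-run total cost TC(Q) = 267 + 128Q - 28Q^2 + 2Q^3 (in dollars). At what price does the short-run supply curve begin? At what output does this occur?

$30 per unit, at Q = 7

The shutdown price is the minimum of AVC. VC = 128Q - 28Q^2 + 2Q^3, so AVC = 128 - 28Q + 2Q^2.
At the minimum of AVC, MC = AVC. MC = 128 - 56Q + 6Q^2; setting MC = AVC gives 4Q^2 - 28Q = 0, so Q = 7. min AVC = 30.
For P < $30 the firm produces nothing.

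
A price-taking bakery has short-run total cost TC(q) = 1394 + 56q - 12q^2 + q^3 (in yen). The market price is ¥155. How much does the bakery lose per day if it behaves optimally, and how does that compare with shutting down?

AVC = 56 - 12q + q^2; min AVC = ¥20 at q = 6. Since P = ¥155 ≥ min AVC, the firm produces.
MC = 56 - 24q + 3q^2. Setting P = MC and taking the root on the rising branch gives q* = 11.
TR = 155·11 = 1705. TC = 1394 + 495 = 1889. Profit = 1705 − 1889 = -¥184.
By producing, the firm covers all variable cost plus ¥1210 of fixed cost; shutting down would lose the full ¥1394.

Profit = -¥184 at q = 11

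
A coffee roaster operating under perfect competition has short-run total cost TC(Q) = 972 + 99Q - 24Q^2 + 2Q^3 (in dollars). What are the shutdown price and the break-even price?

Shutdown price = $27; break-even price = $153

Shutdown price = min AVC. AVC = 99 - 24Q + 2Q^2, with vertex at Q = 6 and minimum $27.
ATC = 972/Q + 99 - 24Q + 2Q^2. Setting dATC/dQ = −972/Q^2 − 24 + 4Q = 0 gives Q = 9 (since 4·9^3 − 24·9^2 = 972).
min ATC = 972/9 + 99 − 24·9 + 2·9^2 = $153. That is the break-even price.
Between these two prices the firm operates at a loss; above $153 it earns a profit.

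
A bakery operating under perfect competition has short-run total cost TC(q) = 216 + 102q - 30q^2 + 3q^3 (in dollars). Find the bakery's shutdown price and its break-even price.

Shutdown price = $27; break-even price = $66

Shutdown price = min AVC. AVC = 102 - 30q + 3q^2, with vertex at q = 5 and minimum $27.
ATC = 216/q + 102 - 30q + 3q^2. Setting dATC/dq = −216/q^2 − 30 + 6q = 0 gives q = 6 (since 6·6^3 − 30·6^2 = 216).
min ATC = 216/6 + 102 − 30·6 + 3·6^2 = $66. That is the break-even price.
Between these two prices the firm operates at a loss; above $66 it earns a profit.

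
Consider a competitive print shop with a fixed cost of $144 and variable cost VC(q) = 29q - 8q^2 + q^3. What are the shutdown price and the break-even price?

Shutdown price = min AVC. AVC = 29 - 8q + q^2, with vertex at q = 4 and minimum $13.
ATC = 144/q + 29 - 8q + q^2. Setting dATC/dq = −144/q^2 − 8 + 2q = 0 gives q = 6 (since 2·6^3 − 8·6^2 = 144).
min ATC = 144/6 + 29 − 8·6 + 6^2 = $41. That is the break-even price.
Between these two prices the firm operates at a loss; above $41 it earns a profit.

Shutdown price = $13; break-even price = $41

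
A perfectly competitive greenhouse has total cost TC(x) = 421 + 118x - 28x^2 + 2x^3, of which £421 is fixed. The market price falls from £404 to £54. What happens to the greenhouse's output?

MC = 118 - 56x + 6x^2; the shutdown threshold is min AVC = £20 (at x = 7).
With P = £404 above the shutdown price, P = MC gives x = 13.
At P = £54 ≥ min AVC, set P = MC: x = 8. The firm stays open but cuts output.

Output falls from 13 to 8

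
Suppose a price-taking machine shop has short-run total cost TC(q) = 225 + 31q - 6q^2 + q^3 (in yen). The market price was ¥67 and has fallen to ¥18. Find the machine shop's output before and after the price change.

AVC = 31 - 6q + q^2, minimized at q = 3 where min AVC = ¥22. MC = 31 - 12q + 3q^2.
With P = ¥67 above the shutdown price, P = MC gives q = 6.
At P = ¥18 < min AVC = ¥22, price no longer covers variable cost at any output, so the firm shuts down: q = 0.

Output falls from 6 to 0 (the firm shuts down)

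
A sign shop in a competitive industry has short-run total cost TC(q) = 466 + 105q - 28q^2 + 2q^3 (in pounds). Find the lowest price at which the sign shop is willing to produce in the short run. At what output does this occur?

£7 per unit, at q = 7

Short-run supply begins at min AVC. From VC = 105q - 28q^2 + 2q^3, AVC = 105 - 28q + 2q^2.
At the minimum of AVC, MC = AVC. MC = 105 - 56q + 6q^2; setting MC = AVC gives 4q^2 - 28q = 0, so q = 7. min AVC = 7.
The firm shuts down for any P below £7.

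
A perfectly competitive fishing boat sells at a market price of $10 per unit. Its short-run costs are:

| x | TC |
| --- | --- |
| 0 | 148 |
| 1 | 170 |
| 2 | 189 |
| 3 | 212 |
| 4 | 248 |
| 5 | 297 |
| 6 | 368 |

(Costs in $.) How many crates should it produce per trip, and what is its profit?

Compute π = P·x − TC at each output: x=0: -148; x=1: -160; x=2: -169; x=3: -182; x=4: -208; x=5: -247; x=6: -308.
Profit is highest at x = 0. Equivalently, the lowest AVC in the table is 41/2 ≈ $20.50 at x = 2, and P = $10 falls below it — price never covers variable cost, so the firm shuts down and loses only its fixed cost.

x = 0 (shut down); profit = -$148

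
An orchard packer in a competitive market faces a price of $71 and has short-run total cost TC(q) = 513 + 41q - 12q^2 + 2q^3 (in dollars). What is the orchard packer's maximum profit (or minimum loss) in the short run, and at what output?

AVC = 41 - 12q + 2q^2 has its minimum $23 at q = 3; price $71 clears that bar, so the firm operates.
With MC = 41 - 24q + 6q^2, P = MC on the upward-sloping part at q* = 5.
TR = 71·5 = 355. TC = 513 + 155 = 668. Profit = 355 − 668 = -$313.
Shutting down would mean losing the fixed cost of $513, so operating at a loss of $313 is better by $200.

Profit = -$313 at q = 5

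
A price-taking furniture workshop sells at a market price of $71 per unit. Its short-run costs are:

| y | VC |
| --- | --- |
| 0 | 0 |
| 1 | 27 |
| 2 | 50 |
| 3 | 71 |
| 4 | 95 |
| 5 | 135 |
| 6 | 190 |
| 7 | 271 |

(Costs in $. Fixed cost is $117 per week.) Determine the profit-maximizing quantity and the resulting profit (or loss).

Tabulate TR − TC: y=0: -117; y=1: -73; y=2: -25; y=3: 25; y=4: 72; y=5: 103; y=6: 119; y=7: 109.
Profit is maximized at y = 6. AVC there is 190/6 = $31.67 ≤ P, so producing beats shutting down (which would give -$117).

y = 6; profit = $119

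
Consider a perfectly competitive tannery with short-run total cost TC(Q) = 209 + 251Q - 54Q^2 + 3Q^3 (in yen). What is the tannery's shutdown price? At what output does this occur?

Short-run supply begins at min AVC. From VC = 251Q - 54Q^2 + 3Q^3, AVC = 251 - 54Q + 3Q^2.
dAVC/dQ = -54 + 6Q = 0 gives Q = 9. min AVC = 251 - 54·9 + 3·9^2 = 8.
The firm shuts down for any P below ¥8.

¥8 per unit, at Q = 9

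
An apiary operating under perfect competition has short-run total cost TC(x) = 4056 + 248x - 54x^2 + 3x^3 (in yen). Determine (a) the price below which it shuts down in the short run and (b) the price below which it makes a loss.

Shutdown price = min AVC. AVC = 248 - 54x + 3x^2, with vertex at x = 9 and minimum ¥5.
ATC = 4056/x + 248 - 54x + 3x^2. Setting dATC/dx = −4056/x^2 − 54 + 6x = 0 gives x = 13 (since 6·13^3 − 54·13^2 = 4056).
min ATC = 4056/13 + 248 − 54·13 + 3·13^2 = ¥365. That is the break-even price.
For ¥5 ≤ P < ¥365 the firm produces at a loss; below ¥5 it shuts down.

Shutdown price = ¥5; break-even price = ¥365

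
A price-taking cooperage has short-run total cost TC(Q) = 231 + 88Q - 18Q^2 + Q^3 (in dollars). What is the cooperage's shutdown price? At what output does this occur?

$7 per unit, at Q = 9

The shutdown price is the minimum of AVC. VC = 88Q - 18Q^2 + Q^3, so AVC = 88 - 18Q + Q^2.
dAVC/dQ = -18 + 2Q = 0 gives Q = 9. min AVC = 88 - 18·9 + 9^2 = 7.
For P < $7 the firm produces nothing.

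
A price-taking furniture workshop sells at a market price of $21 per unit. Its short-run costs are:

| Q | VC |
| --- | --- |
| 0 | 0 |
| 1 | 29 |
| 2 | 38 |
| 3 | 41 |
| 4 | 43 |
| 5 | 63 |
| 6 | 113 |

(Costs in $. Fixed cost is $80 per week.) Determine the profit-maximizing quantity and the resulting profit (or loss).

Profit at each row (π = 21Q − TC): Q=0: -80; Q=1: -88; Q=2: -76; Q=3: -58; Q=4: -39; Q=5: -38; Q=6: -67.
Profit is maximized at Q = 5. AVC there is 63/5 = $12.60 ≤ P, so producing beats shutting down (which would give -$80).

Q = 5; profit = -$38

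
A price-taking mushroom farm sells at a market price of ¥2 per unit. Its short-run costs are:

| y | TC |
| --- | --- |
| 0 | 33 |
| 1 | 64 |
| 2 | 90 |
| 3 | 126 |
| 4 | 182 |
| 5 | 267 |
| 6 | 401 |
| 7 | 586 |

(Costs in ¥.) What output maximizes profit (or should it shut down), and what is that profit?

y = 0 (shut down); profit = -¥33

Profit at each row (π = 2y − TC): y=0: -33; y=1: -62; y=2: -86; y=3: -120; y=4: -174; y=5: -257; y=6: -389; y=7: -572.
Profit is highest at y = 0. Equivalently, the lowest AVC in the table is 57/2 ≈ ¥28.50 at y = 2, and P = ¥2 falls below it — price never covers variable cost, so the firm shuts down and loses only its fixed cost.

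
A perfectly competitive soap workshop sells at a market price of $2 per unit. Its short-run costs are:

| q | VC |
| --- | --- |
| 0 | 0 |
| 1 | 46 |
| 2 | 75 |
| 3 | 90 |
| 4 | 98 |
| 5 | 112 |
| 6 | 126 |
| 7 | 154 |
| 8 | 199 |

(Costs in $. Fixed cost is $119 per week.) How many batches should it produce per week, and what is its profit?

q = 0 (shut down); profit = -$119

Profit at each row (π = 2q − TC): q=0: -119; q=1: -163; q=2: -190; q=3: -203; q=4: -209; q=5: -221; q=6: -233; q=7: -259; q=8: -302.
Profit is highest at q = 0. Equivalently, the lowest AVC in the table is 126/6 ≈ $21 at q = 6, and P = $2 falls below it — price never covers variable cost, so the firm shuts down and loses only its fixed cost.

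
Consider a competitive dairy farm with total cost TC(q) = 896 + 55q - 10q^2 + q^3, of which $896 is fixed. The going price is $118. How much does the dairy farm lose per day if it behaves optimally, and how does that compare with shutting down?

Profit = -$248 at q = 9

AVC = 55 - 10q + q^2; min AVC = $30 at q = 5. Since P = $118 ≥ min AVC, the firm produces.
MC = 55 - 20q + 3q^2. Setting P = MC and taking the root on the rising branch gives q* = 9.
TR = 118·9 = 1062. TC = 896 + 414 = 1310. Profit = 1062 − 1310 = -$248.
By producing, the firm covers all variable cost plus $648 of fixed cost; shutting down would lose the full $896.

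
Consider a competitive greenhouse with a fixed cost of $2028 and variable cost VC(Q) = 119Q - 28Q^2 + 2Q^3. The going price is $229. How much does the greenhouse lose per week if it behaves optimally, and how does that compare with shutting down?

Profit = -$92 at Q = 11

AVC = 119 - 28Q + 2Q^2; min AVC = $21 at Q = 7. Since P = $229 ≥ min AVC, the firm produces.
With MC = 119 - 56Q + 6Q^2, P = MC on the upward-sloping part at Q* = 11.
TR = 229·11 = 2519. TC = 2028 + 583 = 2611. Profit = 2519 − 2611 = -$92.
By producing, the firm covers all variable cost plus $1936 of fixed cost; shutting down would lose the full $2028.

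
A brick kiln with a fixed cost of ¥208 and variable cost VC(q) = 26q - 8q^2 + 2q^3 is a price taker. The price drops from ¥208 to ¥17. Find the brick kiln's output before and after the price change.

Output falls from 7 to 0 (the firm shuts down)

MC = 26 - 16q + 6q^2; the shutdown threshold is min AVC = ¥18 (at q = 2).
With P = ¥208 above the shutdown price, P = MC gives q = 7.
At P = ¥17 < min AVC = ¥18, price no longer covers variable cost at any output, so the firm shuts down: q = 0.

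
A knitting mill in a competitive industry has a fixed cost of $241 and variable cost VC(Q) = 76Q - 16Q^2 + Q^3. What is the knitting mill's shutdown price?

$12 per unit

Short-run supply begins at min AVC. From VC = 76Q - 16Q^2 + Q^3, AVC = 76 - 16Q + Q^2.
dAVC/dQ = -16 + 2Q = 0 gives Q = 8. min AVC = 76 - 16·8 + 8^2 = 12.
The firm shuts down for any P below $12.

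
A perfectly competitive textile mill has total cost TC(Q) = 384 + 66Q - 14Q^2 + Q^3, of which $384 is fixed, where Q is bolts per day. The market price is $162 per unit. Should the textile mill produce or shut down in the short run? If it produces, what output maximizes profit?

Produce at Q = 12

Strip out fixed cost: VC = 66Q - 14Q^2 + Q^3. Then AVC = 66 - 14Q + Q^2 and MC = 66 - 28Q + 3Q^2.
AVC hits its minimum where MC = AVC, at Q = 7, giving min AVC = 66 - 14·7 + 7^2 = $17.
P = $162 exceeds min AVC = $17, so the firm stays open.
P = MC gives -96 - 28Q + 3Q^2 = 0, with roots -8/3 and 12. Take the larger (rising MC): Q* = 12.
Check: AVC at Q = 12 is $42 ≤ P, so revenue covers variable cost.
Profit = P·Q − TC = 162·12 − 888 = $1056.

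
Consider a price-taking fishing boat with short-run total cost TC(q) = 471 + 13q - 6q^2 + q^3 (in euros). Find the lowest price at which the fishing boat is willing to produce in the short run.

€4 per unit

Short-run supply begins at min AVC. From VC = 13q - 6q^2 + q^3, AVC = 13 - 6q + q^2.
dAVC/dq = -6 + 2q = 0 gives q = 3. min AVC = 13 - 6·3 + 3^2 = 4.
The firm shuts down for any P below €4.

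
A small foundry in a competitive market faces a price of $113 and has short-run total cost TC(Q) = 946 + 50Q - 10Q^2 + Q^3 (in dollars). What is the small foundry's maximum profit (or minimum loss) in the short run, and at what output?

AVC = 50 - 10Q + Q^2 has its minimum $25 at Q = 5; price $113 clears that bar, so the firm operates.
MC = 50 - 20Q + 3Q^2. Setting P = MC and taking the root on the rising branch gives Q* = 9.
TR = 113·9 = 1017. TC = 946 + 369 = 1315. Profit = 1017 − 1315 = -$298.
That loss of $298 beats the $946 the firm would lose by shutting down; producing recovers $648 of fixed cost.

Profit = -$298 at Q = 9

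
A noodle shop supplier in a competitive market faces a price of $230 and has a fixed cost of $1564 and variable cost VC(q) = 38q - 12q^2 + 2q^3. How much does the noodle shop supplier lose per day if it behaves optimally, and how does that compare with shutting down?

AVC = 38 - 12q + 2q^2; min AVC = $20 at q = 3. Since P = $230 ≥ min AVC, the firm produces.
MC = 38 - 24q + 6q^2. Setting P = MC and taking the root on the rising branch gives q* = 8.
TR = 230·8 = 1840. TC = 1564 + 560 = 2124. Profit = 1840 − 2124 = -$284.
That loss of $284 beats the $1564 the firm would lose by shutting down; producing recovers $1280 of fixed cost.

Profit = -$284 at q = 8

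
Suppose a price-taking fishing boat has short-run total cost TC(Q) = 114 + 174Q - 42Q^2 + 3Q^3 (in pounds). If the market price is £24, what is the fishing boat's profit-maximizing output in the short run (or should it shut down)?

Variable cost is VC = 174Q - 42Q^2 + 3Q^3, so AVC = VC/Q = 174 - 42Q + 3Q^2 and MC = dTC/dQ = 174 - 84Q + 9Q^2.
AVC hits its minimum where MC = AVC, at Q = 7, giving min AVC = 174 - 42·7 + 3·7^2 = £27.
Since P = £24 < min AVC = £27, price fails to cover variable cost at any output.
The firm minimizes its loss by shutting down and losing only its fixed cost of £114.

Shut down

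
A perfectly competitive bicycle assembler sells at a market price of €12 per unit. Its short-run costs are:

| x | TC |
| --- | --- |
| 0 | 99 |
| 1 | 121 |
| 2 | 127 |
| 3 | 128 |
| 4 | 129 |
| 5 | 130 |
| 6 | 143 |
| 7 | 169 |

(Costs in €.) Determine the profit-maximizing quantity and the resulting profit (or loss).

Compute π = P·x − TC at each output: x=0: -99; x=1: -109; x=2: -103; x=3: -92; x=4: -81; x=5: -70; x=6: -71; x=7: -85.
Profit is maximized at x = 5. AVC there is 31/5 = €6.20 ≤ P, so producing beats shutting down (which would give -€99).

x = 5; profit = -€70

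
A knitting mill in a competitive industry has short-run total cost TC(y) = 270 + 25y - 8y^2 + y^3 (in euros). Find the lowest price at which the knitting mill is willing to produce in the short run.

The shutdown price is the minimum of AVC. VC = 25y - 8y^2 + y^3, so AVC = 25 - 8y + y^2.
At the minimum of AVC, MC = AVC. MC = 25 - 16y + 3y^2; setting MC = AVC gives 2y^2 - 8y = 0, so y = 4. min AVC = 9.
For P < €9 the firm produces nothing.

€9 per unit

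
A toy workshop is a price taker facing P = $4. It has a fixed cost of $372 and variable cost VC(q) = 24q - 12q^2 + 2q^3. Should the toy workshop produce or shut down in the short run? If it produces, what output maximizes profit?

Shut down

Variable cost is VC = 24q - 12q^2 + 2q^3, so AVC = VC/q = 24 - 12q + 2q^2 and MC = dTC/dq = 24 - 24q + 6q^2.
The AVC parabola has its vertex at q = 12/4 = 3, where AVC = 24 - 12·3 + 2·3^2 = $6.
P = $4 lies below min AVC = $6; no output level covers variable cost.
Shutting down limits the loss to fixed cost, $372.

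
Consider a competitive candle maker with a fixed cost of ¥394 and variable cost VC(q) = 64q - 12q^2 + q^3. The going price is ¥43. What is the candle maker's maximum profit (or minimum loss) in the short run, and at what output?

AVC = 64 - 12q + q^2; min AVC = ¥28 at q = 6. Since P = ¥43 ≥ min AVC, the firm produces.
MC = 64 - 24q + 3q^2. Setting P = MC and taking the root on the rising branch gives q* = 7.
TR = 43·7 = 301. TC = 394 + 203 = 597. Profit = 301 − 597 = -¥296.
By producing, the firm covers all variable cost plus ¥98 of fixed cost; shutting down would lose the full ¥394.

Profit = -¥296 at q = 7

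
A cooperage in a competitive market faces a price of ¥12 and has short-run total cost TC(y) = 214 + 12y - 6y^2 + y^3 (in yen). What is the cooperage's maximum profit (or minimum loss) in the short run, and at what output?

Profit = -¥182 at y = 4

AVC = 12 - 6y + y^2 has its minimum ¥3 at y = 3; price ¥12 clears that bar, so the firm operates.
MC = 12 - 12y + 3y^2. Setting P = MC and taking the root on the rising branch gives y* = 4.
TR = 12·4 = 48. TC = 214 + 16 = 230. Profit = 48 − 230 = -¥182.
That loss of ¥182 beats the ¥214 the firm would lose by shutting down; producing recovers ¥32 of fixed cost.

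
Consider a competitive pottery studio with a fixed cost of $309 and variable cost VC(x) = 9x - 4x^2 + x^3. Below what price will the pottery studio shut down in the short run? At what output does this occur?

The shutdown price is the minimum of AVC. VC = 9x - 4x^2 + x^3, so AVC = 9 - 4x + x^2.
dAVC/dx = -4 + 2x = 0 gives x = 2. min AVC = 9 - 4·2 + 2^2 = 5.
For P < $5 the firm produces nothing.

$5 per unit, at x = 2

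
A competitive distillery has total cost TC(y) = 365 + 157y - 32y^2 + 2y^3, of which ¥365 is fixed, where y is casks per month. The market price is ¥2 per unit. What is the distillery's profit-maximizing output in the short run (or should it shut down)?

Shut down

Variable cost is VC = 157y - 32y^2 + 2y^3, so AVC = VC/y = 157 - 32y + 2y^2 and MC = dTC/dy = 157 - 64y + 6y^2.
AVC hits its minimum where MC = AVC, at y = 8, giving min AVC = 157 - 32·8 + 2·8^2 = ¥29.
P = ¥2 lies below min AVC = ¥29; no output level covers variable cost.
Best response: produce nothing and absorb the ¥365 fixed cost.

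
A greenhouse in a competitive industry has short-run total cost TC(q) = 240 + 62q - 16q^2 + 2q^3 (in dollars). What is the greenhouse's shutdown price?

$30 per unit

The shutdown price is the minimum of AVC. VC = 62q - 16q^2 + 2q^3, so AVC = 62 - 16q + 2q^2.
dAVC/dq = -16 + 4q = 0 gives q = 4. min AVC = 62 - 16·4 + 2·4^2 = 30.
The firm shuts down for any P below $30.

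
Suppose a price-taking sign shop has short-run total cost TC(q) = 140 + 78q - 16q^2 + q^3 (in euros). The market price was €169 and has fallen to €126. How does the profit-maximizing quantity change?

MC = 78 - 32q + 3q^2; the shutdown threshold is min AVC = €14 (at q = 8).
At P = €169 ≥ min AVC, set P = MC on the rising branch: q = 13.
At P = €126 ≥ min AVC, set P = MC: q = 12. The firm stays open but cuts output.

Output falls from 13 to 12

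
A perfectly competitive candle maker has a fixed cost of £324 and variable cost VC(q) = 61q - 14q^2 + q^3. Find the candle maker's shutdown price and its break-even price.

AVC = 61 - 14q + q^2; minimized at q = 7, giving min AVC = £12. That is the shutdown price.
ATC = 324/q + 61 - 14q + q^2. Setting dATC/dq = −324/q^2 − 14 + 2q = 0 gives q = 9 (since 2·9^3 − 14·9^2 = 324).
min ATC = 324/9 + 61 − 14·9 + 9^2 = £52. That is the break-even price.
For £12 ≤ P < £52 the firm produces at a loss; below £12 it shuts down.

Shutdown price = £12; break-even price = £52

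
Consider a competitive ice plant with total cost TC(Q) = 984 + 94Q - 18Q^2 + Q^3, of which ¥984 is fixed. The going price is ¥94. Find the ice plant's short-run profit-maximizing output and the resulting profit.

Profit = -¥120 at Q = 12

AVC = 94 - 18Q + Q^2 has its minimum ¥13 at Q = 9; price ¥94 clears that bar, so the firm operates.
MC = 94 - 36Q + 3Q^2. Setting P = MC and taking the root on the rising branch gives Q* = 12.
TR = 94·12 = 1128. TC = 984 + 264 = 1248. Profit = 1128 − 1248 = -¥120.
Shutting down would mean losing the fixed cost of ¥984, so operating at a loss of ¥120 is better by ¥864.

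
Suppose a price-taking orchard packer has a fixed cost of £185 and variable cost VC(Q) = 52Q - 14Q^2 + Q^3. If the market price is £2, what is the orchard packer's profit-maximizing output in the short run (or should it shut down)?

From TC, MC = TC'(Q) = 52 - 28Q + 3Q^2 and AVC = VC/Q = 52 - 14Q + Q^2.
AVC is minimized where dAVC/dQ = -14 + 2Q = 0, at Q = 7; min AVC = 52 - 14·7 + 7^2 = £3.
P = £2 lies below min AVC = £3; no output level covers variable cost.
The firm minimizes its loss by shutting down and losing only its fixed cost of £185.

Shut down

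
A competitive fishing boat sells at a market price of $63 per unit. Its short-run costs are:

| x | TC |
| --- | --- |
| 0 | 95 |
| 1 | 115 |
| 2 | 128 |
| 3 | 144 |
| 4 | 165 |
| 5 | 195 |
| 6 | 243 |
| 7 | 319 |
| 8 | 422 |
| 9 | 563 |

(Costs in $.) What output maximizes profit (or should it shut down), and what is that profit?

Tabulate TR − TC: x=0: -95; x=1: -52; x=2: -2; x=3: 45; x=4: 87; x=5: 120; x=6: 135; x=7: 122; x=8: 82; x=9: 4.
Profit is maximized at x = 6. AVC there is 148/6 = $24.67 ≤ P, so producing beats shutting down (which would give -$95).

x = 6; profit = $135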